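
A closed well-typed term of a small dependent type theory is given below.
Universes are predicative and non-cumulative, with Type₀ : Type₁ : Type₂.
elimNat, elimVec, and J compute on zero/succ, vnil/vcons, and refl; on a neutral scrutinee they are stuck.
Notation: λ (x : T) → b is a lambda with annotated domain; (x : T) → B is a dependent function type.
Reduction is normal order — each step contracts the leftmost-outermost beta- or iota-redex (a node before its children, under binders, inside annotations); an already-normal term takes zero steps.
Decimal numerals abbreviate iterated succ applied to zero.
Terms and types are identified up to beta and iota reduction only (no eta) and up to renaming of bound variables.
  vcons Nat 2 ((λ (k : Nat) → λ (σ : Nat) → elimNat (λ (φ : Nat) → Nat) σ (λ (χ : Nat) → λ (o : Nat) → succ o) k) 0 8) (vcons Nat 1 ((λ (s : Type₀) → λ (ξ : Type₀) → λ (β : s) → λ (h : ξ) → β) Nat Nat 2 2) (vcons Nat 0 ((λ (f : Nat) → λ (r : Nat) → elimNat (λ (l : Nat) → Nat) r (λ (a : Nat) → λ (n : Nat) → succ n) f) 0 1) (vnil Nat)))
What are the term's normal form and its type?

resulting normal form:
  vcons Nat 2 8 (vcons Nat 1 2 (vcons Nat 0 1 (vnil Nat)))
the term's type:
  Vec Nat 3


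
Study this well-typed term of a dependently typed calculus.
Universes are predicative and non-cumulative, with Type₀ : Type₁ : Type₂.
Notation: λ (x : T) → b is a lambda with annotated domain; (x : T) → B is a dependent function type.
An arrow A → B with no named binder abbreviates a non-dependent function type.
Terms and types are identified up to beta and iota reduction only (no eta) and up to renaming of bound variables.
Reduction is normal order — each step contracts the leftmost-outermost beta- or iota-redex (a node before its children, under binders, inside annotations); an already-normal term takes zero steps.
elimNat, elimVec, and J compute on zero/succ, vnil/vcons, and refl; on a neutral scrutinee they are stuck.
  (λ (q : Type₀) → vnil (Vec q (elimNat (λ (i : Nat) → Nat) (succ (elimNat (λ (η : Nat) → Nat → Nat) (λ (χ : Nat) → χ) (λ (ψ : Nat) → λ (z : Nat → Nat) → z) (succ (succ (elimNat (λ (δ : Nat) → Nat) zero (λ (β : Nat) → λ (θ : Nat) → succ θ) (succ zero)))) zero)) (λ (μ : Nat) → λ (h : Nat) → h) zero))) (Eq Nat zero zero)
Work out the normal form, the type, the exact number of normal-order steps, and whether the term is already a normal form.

normal form:
  vnil (Vec (Eq Nat zero zero) (succ zero))
the term's type:
  Vec (Vec (Eq Nat zero zero) (succ zero)) zero
steps to reach normal form (normal order): 17
already normal: no
first contracted redex: a beta-redex


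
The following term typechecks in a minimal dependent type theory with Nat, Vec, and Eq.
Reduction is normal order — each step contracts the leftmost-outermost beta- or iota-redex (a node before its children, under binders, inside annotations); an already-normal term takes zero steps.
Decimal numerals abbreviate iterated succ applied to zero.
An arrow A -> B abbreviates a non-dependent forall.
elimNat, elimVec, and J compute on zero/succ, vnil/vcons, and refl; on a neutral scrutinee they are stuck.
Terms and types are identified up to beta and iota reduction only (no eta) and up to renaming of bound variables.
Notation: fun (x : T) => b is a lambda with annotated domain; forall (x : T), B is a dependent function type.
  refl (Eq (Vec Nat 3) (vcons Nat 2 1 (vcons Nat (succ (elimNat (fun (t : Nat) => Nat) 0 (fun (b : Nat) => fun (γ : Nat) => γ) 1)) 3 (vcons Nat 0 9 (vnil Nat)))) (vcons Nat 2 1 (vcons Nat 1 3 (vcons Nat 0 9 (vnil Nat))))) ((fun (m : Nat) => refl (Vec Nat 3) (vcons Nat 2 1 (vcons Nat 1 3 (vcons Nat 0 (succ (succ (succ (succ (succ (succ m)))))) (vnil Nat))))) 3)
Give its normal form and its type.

reduced normal form:
  refl (Eq (Vec Nat 3) (vcons Nat 2 1 (vcons Nat 1 3 (vcons Nat 0 9 (vnil Nat)))) (vcons Nat 2 1 (vcons Nat 1 3 (vcons Nat 0 9 (vnil Nat))))) (refl (Vec Nat 3) (vcons Nat 2 1 (vcons Nat 1 3 (vcons Nat 0 9 (vnil Nat)))))
inferred type:
  Eq (Eq (Vec Nat 3) (vcons Nat 2 1 (vcons Nat 1 3 (vcons Nat 0 9 (vnil Nat)))) (vcons Nat 2 1 (vcons Nat 1 3 (vcons Nat 0 9 (vnil Nat))))) (refl (Vec Nat 3) (vcons Nat 2 1 (vcons Nat 1 3 (vcons Nat 0 9 (vnil Nat))))) (refl (Vec Nat 3) (vcons Nat 2 1 (vcons Nat 1 3 (vcons Nat 0 9 (vnil Nat)))))
observation: contracting an elimNat iota-redex first, the term normalizes in 5 steps.


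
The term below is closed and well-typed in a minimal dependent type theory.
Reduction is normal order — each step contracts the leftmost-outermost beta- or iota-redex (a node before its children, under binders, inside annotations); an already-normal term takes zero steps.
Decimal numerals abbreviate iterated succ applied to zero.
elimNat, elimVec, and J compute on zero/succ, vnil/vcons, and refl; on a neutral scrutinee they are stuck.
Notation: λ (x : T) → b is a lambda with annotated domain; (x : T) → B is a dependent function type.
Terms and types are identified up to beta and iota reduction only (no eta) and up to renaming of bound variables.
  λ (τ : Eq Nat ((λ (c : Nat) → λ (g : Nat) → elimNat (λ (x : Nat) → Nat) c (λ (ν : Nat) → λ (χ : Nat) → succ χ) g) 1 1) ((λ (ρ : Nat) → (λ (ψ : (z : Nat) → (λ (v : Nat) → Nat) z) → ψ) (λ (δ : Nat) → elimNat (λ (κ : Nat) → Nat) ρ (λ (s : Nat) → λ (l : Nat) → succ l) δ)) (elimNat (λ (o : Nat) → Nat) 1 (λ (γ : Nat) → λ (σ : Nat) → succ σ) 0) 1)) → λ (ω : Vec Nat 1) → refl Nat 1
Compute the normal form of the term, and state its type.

resulting normal form:
  λ (τ : Eq Nat 2 2) → λ (c : Vec Nat 1) → refl Nat 1
type:
  (τ : Eq Nat 2 2) → (c : Vec Nat 1) → Eq Nat 1 1


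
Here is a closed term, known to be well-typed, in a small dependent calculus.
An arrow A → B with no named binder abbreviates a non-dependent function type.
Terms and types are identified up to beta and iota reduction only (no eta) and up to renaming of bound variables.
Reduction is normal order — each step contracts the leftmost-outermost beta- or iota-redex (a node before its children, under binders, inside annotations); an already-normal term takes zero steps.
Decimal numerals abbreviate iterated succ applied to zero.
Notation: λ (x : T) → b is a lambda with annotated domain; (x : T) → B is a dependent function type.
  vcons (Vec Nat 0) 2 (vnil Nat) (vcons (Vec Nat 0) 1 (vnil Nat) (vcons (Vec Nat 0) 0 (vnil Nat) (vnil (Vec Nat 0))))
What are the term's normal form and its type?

normal form:
  vcons (Vec Nat 0) 2 (vnil Nat) (vcons (Vec Nat 0) 1 (vnil Nat) (vcons (Vec Nat 0) 0 (vnil Nat) (vnil (Vec Nat 0))))
type:
  Vec (Vec Nat 0) 3


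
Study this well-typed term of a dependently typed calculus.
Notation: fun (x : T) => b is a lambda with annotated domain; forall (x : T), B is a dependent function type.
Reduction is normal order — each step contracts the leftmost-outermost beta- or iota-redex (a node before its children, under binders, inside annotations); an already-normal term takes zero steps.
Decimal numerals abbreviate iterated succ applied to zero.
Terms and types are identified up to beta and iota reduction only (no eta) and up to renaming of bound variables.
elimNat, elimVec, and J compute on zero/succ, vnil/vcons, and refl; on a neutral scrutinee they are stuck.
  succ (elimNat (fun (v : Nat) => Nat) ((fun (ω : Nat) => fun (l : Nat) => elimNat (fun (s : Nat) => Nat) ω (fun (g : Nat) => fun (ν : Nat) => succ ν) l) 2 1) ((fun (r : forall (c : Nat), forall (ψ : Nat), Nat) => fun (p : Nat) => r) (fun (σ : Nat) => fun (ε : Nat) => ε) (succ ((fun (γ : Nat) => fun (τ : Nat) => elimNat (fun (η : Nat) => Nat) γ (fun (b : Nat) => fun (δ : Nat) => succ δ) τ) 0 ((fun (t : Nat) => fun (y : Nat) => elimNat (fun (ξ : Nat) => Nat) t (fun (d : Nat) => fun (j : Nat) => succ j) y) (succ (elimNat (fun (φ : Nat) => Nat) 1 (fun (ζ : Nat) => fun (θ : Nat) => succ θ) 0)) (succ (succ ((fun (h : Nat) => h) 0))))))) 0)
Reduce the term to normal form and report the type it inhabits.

resulting normal form:
  4
type:
  Nat
observation: 7 normal-order steps separate the term from its normal form.


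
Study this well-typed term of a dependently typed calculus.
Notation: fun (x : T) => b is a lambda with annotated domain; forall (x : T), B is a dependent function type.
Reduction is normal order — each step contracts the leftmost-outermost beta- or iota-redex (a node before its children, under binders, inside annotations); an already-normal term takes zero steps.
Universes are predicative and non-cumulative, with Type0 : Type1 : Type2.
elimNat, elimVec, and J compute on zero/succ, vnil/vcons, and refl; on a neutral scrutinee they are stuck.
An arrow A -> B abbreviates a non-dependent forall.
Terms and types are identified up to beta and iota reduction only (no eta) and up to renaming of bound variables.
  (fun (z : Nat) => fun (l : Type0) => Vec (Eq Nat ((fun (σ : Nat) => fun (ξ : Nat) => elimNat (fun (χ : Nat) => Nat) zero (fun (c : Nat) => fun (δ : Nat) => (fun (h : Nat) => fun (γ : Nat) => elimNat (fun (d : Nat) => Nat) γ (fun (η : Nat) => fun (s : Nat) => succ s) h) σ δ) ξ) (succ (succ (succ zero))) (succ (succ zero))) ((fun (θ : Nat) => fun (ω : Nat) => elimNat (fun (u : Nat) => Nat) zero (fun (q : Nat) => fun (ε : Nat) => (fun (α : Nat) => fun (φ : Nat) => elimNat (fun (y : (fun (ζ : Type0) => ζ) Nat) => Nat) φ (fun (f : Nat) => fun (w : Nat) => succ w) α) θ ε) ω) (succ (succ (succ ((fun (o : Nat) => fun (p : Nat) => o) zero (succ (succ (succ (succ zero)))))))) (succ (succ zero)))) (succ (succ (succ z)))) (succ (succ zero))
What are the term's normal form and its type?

normal form:
  fun (z : Type0) => Vec (Eq Nat (succ (succ (succ (succ (succ (succ zero)))))) (succ (succ (succ (succ (succ (succ zero))))))) (succ (succ (succ (succ (succ zero)))))
type:
  Type0 -> Type0
observation: the leftmost-outermost redex is a beta-redex, and normalization takes 73 steps.


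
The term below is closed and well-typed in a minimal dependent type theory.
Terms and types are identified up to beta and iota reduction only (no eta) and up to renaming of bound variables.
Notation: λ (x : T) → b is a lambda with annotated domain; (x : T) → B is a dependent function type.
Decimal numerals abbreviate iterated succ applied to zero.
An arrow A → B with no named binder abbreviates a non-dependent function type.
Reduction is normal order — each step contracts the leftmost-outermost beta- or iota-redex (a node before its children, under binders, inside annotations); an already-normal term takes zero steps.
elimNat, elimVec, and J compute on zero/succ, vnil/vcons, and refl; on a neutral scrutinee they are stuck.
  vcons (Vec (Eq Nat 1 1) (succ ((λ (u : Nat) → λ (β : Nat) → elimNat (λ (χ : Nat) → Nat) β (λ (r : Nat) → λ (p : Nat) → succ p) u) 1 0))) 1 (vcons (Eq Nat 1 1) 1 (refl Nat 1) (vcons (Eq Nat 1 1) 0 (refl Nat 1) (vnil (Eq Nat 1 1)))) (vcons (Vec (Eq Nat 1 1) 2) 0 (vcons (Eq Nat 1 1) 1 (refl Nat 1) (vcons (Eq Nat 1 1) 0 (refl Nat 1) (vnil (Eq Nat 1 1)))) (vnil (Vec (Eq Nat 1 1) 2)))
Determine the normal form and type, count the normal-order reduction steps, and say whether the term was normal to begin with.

reduced normal form:
  vcons (Vec (Eq Nat 1 1) 2) 1 (vcons (Eq Nat 1 1) 1 (refl Nat 1) (vcons (Eq Nat 1 1) 0 (refl Nat 1) (vnil (Eq Nat 1 1)))) (vcons (Vec (Eq Nat 1 1) 2) 0 (vcons (Eq Nat 1 1) 1 (refl Nat 1) (vcons (Eq Nat 1 1) 0 (refl Nat 1) (vnil (Eq Nat 1 1)))) (vnil (Vec (Eq Nat 1 1) 2)))
type:
  Vec (Vec (Eq Nat 1 1) 2) 2
steps to reach normal form (normal order): 6
started in normal form: no
first contracted redex: a beta-redex


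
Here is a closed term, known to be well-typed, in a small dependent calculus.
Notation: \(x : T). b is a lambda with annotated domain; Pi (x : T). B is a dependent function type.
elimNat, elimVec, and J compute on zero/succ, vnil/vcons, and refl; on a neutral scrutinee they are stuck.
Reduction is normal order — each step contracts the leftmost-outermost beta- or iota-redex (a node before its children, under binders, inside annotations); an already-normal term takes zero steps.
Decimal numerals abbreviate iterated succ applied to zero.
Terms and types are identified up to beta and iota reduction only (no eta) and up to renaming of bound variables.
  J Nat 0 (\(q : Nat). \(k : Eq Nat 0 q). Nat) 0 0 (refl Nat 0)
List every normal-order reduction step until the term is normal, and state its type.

normal-order reduction sequence:
  J Nat 0 (\(q : Nat). \(k : Eq Nat 0 q). Nat) 0 0 (refl Nat 0)
  ~> 0
the term's type:
  Nat


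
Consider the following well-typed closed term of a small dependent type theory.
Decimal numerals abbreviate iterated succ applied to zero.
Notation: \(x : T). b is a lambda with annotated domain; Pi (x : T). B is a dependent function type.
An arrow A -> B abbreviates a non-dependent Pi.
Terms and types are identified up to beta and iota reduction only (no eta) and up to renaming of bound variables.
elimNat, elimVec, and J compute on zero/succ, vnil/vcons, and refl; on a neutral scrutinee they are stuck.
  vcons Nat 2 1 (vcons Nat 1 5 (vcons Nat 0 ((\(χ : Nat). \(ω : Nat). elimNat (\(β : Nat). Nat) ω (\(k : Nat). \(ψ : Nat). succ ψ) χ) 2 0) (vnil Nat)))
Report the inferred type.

type:
  Vec Nat 3


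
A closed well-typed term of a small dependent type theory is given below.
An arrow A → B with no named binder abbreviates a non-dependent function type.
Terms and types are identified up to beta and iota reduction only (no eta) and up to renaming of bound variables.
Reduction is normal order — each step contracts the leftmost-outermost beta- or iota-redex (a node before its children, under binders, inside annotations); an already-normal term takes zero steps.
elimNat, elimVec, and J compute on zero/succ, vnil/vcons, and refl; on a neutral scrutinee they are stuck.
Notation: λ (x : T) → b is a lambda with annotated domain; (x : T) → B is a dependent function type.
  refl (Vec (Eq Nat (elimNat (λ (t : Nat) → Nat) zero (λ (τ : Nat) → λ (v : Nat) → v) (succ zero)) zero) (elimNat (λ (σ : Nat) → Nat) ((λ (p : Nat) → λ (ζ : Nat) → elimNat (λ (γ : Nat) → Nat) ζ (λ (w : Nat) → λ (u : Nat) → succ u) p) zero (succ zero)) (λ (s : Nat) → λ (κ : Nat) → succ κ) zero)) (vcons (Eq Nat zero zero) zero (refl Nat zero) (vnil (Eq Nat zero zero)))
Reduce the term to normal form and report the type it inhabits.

reduced normal form:
  refl (Vec (Eq Nat zero zero) (succ zero)) (vcons (Eq Nat zero zero) zero (refl Nat zero) (vnil (Eq Nat zero zero)))
inferred type:
  Eq (Vec (Eq Nat zero zero) (succ zero)) (vcons (Eq Nat zero zero) zero (refl Nat zero) (vnil (Eq Nat zero zero))) (vcons (Eq Nat zero zero) zero (refl Nat zero) (vnil (Eq Nat zero zero)))


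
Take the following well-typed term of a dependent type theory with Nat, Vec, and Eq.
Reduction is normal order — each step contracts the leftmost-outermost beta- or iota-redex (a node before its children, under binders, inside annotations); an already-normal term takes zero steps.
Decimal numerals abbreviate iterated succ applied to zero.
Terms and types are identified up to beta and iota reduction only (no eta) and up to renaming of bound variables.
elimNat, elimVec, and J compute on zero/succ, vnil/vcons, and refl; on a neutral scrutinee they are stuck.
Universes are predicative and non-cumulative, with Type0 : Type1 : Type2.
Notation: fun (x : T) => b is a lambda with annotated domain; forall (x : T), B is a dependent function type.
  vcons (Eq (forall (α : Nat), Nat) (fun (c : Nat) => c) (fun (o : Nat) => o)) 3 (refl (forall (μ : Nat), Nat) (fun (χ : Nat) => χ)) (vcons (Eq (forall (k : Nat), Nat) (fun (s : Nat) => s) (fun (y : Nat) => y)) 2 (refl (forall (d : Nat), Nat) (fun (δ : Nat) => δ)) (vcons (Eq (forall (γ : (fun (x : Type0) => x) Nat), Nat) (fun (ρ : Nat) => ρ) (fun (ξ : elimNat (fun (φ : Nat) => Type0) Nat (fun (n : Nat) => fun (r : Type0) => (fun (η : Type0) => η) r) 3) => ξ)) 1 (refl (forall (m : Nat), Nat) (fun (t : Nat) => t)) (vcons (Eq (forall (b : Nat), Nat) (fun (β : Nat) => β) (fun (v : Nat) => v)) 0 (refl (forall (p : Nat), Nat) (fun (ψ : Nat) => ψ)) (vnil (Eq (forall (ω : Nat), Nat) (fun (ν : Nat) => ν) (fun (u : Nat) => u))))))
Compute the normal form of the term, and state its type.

reduced normal form:
  vcons (Eq (forall (α : Nat), Nat) (fun (c : Nat) => c) (fun (o : Nat) => o)) 3 (refl (forall (μ : Nat), Nat) (fun (χ : Nat) => χ)) (vcons (Eq (forall (k : Nat), Nat) (fun (s : Nat) => s) (fun (y : Nat) => y)) 2 (refl (forall (d : Nat), Nat) (fun (δ : Nat) => δ)) (vcons (Eq (forall (γ : Nat), Nat) (fun (x : Nat) => x) (fun (ρ : Nat) => ρ)) 1 (refl (forall (ξ : Nat), Nat) (fun (φ : Nat) => φ)) (vcons (Eq (forall (n : Nat), Nat) (fun (r : Nat) => r) (fun (η : Nat) => η)) 0 (refl (forall (m : Nat), Nat) (fun (t : Nat) => t)) (vnil (Eq (forall (b : Nat), Nat) (fun (β : Nat) => β) (fun (v : Nat) => v))))))
inferred type:
  Vec (Eq (forall (α : Nat), Nat) (fun (c : Nat) => c) (fun (o : Nat) => o)) 4
observation: the term reaches its normal form after 14 normal-order steps.


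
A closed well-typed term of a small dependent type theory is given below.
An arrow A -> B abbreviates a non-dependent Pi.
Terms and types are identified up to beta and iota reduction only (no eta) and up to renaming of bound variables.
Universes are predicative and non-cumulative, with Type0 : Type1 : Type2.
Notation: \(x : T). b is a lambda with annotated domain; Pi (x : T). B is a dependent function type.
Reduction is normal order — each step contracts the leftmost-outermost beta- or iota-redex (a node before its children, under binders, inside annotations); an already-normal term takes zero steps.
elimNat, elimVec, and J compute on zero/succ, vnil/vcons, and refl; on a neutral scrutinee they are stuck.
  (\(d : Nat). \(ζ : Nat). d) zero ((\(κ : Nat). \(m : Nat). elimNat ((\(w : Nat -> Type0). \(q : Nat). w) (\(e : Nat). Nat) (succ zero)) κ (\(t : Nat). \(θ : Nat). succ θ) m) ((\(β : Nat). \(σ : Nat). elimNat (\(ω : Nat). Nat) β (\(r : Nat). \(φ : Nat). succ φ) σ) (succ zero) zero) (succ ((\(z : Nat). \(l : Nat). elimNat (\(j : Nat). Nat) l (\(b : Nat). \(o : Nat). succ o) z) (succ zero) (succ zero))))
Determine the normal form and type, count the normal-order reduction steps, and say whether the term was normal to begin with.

resulting normal form:
  zero
type:
  Nat
reduction steps (normal order): 2
started in normal form: no
first redex: a beta-redex


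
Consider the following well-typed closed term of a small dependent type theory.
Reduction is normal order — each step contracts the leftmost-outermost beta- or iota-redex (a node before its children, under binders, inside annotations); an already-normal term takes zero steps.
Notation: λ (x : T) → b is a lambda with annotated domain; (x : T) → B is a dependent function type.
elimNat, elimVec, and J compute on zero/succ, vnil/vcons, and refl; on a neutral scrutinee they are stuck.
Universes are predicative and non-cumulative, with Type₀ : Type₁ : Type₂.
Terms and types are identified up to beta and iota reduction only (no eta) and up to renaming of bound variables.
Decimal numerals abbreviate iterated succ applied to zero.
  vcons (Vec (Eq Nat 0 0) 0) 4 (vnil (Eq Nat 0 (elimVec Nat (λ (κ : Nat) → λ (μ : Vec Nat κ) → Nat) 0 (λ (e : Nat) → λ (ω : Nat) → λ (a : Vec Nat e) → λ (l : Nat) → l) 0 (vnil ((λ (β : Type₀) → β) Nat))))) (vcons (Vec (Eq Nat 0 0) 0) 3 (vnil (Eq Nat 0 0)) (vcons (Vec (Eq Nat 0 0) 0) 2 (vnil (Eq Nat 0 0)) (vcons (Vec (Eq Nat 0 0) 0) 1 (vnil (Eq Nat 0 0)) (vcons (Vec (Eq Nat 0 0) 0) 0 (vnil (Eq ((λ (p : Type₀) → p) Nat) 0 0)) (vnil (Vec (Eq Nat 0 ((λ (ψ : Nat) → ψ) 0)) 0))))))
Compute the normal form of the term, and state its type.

resulting normal form:
  vcons (Vec (Eq Nat 0 0) 0) 4 (vnil (Eq Nat 0 0)) (vcons (Vec (Eq Nat 0 0) 0) 3 (vnil (Eq Nat 0 0)) (vcons (Vec (Eq Nat 0 0) 0) 2 (vnil (Eq Nat 0 0)) (vcons (Vec (Eq Nat 0 0) 0) 1 (vnil (Eq Nat 0 0)) (vcons (Vec (Eq Nat 0 0) 0) 0 (vnil (Eq Nat 0 0)) (vnil (Vec (Eq Nat 0 0) 0))))))
the term's type:
  Vec (Vec (Eq Nat 0 0) 0) 5
observation: reduction starts at an elimVec iota-redex, and 3 normal-order steps reach the normal form.


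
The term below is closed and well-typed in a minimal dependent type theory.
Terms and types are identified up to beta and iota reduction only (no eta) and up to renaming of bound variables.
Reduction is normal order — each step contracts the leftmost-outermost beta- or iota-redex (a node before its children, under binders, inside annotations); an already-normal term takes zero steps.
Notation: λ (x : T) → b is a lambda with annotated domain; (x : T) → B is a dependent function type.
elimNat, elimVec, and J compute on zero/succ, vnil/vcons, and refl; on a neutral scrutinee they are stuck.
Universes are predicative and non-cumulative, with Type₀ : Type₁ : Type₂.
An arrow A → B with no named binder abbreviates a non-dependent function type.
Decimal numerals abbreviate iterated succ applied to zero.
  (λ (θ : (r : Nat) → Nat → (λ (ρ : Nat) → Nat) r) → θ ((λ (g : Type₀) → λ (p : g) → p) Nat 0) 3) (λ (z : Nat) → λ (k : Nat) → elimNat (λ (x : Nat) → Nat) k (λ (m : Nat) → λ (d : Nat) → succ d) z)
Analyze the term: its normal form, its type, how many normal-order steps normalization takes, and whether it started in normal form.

reduced normal form:
  3
the term's type:
  Nat
steps to reach normal form (normal order): 6
term was already normal: no
first contracted redex: a beta-redex


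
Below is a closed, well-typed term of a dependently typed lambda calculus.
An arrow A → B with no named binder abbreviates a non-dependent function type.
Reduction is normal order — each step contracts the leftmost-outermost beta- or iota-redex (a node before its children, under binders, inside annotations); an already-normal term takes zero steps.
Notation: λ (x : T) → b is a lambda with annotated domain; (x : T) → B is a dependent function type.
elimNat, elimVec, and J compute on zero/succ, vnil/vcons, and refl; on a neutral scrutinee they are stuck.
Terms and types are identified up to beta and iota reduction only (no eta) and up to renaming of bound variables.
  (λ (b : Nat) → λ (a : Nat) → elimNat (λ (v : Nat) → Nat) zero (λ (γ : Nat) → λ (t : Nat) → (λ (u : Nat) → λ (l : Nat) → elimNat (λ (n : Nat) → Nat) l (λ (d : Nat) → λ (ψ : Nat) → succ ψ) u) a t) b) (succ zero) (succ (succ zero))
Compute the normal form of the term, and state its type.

resulting normal form:
  succ (succ zero)
inferred type:
  Nat


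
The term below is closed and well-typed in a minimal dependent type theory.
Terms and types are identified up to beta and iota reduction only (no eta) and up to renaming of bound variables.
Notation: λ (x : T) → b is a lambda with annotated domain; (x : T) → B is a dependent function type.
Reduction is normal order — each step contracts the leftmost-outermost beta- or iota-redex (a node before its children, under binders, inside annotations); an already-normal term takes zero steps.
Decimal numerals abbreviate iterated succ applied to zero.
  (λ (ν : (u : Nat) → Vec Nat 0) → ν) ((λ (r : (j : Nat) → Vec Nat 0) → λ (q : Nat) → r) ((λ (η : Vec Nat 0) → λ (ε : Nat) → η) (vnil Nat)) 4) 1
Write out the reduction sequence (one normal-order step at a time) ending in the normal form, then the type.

reduction (normal order):
  (λ (ν : (u : Nat) → Vec Nat 0) → ν) ((λ (r : (j : Nat) → Vec Nat 0) → λ (q : Nat) → r) ((λ (η : Vec Nat 0) → λ (ε : Nat) → η) (vnil Nat)) 4) 1
  ~> (λ (ν : (u : Nat) → Vec Nat 0) → λ (r : Nat) → ν) ((λ (j : Vec Nat 0) → λ (q : Nat) → j) (vnil Nat)) 4 1
  ~> (λ (ν : Nat) → (λ (u : Vec Nat 0) → λ (r : Nat) → u) (vnil Nat)) 4 1
  ~> (λ (ν : Vec Nat 0) → λ (u : Nat) → ν) (vnil Nat) 1
  ~> (λ (ν : Nat) → vnil Nat) 1
  ~> vnil Nat
the term's type:
  Vec Nat 0


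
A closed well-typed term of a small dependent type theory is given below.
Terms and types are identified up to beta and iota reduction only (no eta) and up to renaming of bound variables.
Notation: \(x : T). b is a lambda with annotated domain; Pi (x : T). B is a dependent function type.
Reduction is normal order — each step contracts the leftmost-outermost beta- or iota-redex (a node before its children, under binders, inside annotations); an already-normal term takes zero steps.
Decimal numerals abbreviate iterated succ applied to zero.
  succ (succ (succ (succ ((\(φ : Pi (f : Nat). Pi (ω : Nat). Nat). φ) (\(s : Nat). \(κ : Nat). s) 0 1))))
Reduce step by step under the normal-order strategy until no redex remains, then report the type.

normal-order reduction:
  succ (succ (succ (succ ((\(φ : Pi (f : Nat). Pi (ω : Nat). Nat). φ) (\(s : Nat). \(κ : Nat). s) 0 1))))
  ~> succ (succ (succ (succ ((\(φ : Nat). \(f : Nat). φ) 0 1))))
  ~> succ (succ (succ (succ ((\(φ : Nat). 0) 1))))
  ~> 4
the term's type:
  Nat


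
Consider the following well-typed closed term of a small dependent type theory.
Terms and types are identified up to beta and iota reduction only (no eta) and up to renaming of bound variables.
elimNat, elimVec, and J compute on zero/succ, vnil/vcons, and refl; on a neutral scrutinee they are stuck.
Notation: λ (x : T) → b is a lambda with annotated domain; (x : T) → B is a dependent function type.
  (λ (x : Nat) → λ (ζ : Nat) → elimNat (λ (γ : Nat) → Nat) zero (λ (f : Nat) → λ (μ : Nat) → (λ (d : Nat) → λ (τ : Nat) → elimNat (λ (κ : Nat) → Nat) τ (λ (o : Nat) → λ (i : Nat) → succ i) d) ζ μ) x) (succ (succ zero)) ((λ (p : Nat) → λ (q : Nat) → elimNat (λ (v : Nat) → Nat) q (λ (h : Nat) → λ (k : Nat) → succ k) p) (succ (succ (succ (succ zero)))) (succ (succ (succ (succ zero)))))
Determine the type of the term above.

type:
  Nat


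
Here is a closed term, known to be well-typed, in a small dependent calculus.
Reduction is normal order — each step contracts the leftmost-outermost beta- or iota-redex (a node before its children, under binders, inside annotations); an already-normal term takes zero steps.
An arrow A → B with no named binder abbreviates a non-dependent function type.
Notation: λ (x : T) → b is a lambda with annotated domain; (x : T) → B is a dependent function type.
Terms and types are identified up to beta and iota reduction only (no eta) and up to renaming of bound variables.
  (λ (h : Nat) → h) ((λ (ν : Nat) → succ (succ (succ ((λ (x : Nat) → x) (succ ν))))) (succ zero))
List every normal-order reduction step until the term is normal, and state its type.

normal-order reduction sequence:
  (λ (h : Nat) → h) ((λ (ν : Nat) → succ (succ (succ ((λ (x : Nat) → x) (succ ν))))) (succ zero))
  ~> (λ (h : Nat) → succ (succ (succ ((λ (ν : Nat) → ν) (succ h))))) (succ zero)
  ~> succ (succ (succ ((λ (h : Nat) → h) (succ (succ zero)))))
  ~> succ (succ (succ (succ (succ zero))))
the term's type:
  Nat


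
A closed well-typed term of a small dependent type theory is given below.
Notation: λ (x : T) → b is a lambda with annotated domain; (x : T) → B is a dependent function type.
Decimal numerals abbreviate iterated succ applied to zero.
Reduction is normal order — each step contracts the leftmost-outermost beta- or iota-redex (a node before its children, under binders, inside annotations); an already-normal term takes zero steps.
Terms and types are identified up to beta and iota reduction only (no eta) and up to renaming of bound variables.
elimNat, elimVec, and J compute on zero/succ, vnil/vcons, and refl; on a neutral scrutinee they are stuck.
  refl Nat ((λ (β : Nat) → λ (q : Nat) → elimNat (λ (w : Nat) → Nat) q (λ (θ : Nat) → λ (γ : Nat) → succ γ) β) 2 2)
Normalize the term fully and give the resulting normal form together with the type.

normal form:
  refl Nat 4
type:
  Eq Nat 4 4
observation: normalization takes exactly 9 steps under the normal-order strategy.


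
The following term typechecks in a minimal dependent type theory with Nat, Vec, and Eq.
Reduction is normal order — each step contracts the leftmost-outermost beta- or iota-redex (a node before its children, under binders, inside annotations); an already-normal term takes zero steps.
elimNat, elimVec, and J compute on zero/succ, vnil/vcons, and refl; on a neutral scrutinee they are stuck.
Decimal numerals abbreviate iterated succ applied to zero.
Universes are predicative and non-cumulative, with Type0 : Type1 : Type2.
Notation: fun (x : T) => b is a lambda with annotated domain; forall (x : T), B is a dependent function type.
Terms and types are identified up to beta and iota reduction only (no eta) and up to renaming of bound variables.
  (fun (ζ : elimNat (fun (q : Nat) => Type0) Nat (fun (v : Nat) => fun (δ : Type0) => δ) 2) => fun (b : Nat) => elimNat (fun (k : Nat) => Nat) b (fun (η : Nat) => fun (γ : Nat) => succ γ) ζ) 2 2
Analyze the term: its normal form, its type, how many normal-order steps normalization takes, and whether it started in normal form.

reduced normal form:
  4
type:
  Nat
normal-order step count: 9
started in normal form: no
first redex: a beta-redex


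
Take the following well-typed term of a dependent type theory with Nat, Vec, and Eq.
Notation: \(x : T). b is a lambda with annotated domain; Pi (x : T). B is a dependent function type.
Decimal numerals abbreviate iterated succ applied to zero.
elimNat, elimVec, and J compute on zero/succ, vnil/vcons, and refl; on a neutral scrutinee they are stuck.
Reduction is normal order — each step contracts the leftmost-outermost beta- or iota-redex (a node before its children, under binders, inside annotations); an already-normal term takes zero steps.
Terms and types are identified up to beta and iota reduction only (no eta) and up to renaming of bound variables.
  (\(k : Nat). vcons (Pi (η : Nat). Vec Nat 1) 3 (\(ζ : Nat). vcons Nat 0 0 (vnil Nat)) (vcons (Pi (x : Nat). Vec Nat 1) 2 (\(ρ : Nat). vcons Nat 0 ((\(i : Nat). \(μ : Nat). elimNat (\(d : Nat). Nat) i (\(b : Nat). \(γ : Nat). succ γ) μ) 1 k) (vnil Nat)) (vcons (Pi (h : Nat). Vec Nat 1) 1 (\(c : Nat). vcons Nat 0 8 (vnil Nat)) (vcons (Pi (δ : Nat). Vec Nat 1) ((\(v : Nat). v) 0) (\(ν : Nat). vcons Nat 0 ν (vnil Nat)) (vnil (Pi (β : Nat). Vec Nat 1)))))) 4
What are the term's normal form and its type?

resulting normal form:
  vcons (Pi (k : Nat). Vec Nat 1) 3 (\(η : Nat). vcons Nat 0 0 (vnil Nat)) (vcons (Pi (ζ : Nat). Vec Nat 1) 2 (\(x : Nat). vcons Nat 0 5 (vnil Nat)) (vcons (Pi (ρ : Nat). Vec Nat 1) 1 (\(i : Nat). vcons Nat 0 8 (vnil Nat)) (vcons (Pi (μ : Nat). Vec Nat 1) 0 (\(d : Nat). vcons Nat 0 d (vnil Nat)) (vnil (Pi (b : Nat). Vec Nat 1)))))
the term's type:
  Vec (Pi (k : Nat). Vec Nat 1) 4


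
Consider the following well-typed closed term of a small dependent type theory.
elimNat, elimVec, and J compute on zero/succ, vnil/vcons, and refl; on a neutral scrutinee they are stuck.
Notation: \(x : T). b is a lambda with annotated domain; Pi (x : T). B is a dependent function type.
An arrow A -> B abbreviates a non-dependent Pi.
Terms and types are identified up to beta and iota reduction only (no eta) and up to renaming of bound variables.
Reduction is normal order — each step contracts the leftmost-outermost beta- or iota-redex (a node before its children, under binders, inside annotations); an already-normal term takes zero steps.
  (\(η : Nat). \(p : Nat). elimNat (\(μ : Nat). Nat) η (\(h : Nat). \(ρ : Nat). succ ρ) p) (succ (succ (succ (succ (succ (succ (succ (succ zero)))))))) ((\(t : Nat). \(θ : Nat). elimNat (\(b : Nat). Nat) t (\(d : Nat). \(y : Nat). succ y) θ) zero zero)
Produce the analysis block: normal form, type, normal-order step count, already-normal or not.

resulting normal form:
  succ (succ (succ (succ (succ (succ (succ (succ zero)))))))
the term's type:
  Nat
steps to reach normal form (normal order): 6
term was already normal: no
first contracted redex: a beta-redex


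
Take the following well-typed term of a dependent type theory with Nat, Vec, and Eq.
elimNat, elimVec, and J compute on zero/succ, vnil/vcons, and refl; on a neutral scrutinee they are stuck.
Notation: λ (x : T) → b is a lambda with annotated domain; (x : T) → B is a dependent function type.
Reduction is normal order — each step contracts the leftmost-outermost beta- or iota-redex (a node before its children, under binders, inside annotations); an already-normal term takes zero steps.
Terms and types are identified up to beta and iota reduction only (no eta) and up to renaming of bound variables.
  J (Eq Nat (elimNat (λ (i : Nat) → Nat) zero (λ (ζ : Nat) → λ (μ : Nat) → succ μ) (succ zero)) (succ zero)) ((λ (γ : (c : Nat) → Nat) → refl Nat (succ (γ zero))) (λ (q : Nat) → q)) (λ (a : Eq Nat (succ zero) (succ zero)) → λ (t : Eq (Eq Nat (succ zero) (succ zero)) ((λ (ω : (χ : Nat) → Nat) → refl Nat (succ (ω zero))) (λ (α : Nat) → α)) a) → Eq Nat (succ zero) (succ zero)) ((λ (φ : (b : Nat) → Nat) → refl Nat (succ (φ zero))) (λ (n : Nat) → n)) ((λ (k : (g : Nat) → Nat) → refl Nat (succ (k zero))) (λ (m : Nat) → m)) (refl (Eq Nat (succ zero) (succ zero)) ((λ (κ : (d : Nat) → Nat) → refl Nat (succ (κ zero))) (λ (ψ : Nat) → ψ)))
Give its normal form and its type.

resulting normal form:
  refl Nat (succ zero)
the term's type:
  Eq Nat (succ zero) (succ zero)


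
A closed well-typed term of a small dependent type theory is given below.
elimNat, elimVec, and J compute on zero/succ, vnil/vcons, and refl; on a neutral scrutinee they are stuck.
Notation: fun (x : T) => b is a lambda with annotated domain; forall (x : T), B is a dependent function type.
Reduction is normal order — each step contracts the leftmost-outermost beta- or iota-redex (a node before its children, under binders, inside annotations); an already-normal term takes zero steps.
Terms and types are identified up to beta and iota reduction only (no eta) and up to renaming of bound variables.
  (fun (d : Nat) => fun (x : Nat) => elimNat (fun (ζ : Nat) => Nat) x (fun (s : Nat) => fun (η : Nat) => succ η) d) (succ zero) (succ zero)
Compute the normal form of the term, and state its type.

normal form:
  succ (succ zero)
type:
  Nat
observation: 6 normal-order steps normalize the term, beginning with a beta-redex.


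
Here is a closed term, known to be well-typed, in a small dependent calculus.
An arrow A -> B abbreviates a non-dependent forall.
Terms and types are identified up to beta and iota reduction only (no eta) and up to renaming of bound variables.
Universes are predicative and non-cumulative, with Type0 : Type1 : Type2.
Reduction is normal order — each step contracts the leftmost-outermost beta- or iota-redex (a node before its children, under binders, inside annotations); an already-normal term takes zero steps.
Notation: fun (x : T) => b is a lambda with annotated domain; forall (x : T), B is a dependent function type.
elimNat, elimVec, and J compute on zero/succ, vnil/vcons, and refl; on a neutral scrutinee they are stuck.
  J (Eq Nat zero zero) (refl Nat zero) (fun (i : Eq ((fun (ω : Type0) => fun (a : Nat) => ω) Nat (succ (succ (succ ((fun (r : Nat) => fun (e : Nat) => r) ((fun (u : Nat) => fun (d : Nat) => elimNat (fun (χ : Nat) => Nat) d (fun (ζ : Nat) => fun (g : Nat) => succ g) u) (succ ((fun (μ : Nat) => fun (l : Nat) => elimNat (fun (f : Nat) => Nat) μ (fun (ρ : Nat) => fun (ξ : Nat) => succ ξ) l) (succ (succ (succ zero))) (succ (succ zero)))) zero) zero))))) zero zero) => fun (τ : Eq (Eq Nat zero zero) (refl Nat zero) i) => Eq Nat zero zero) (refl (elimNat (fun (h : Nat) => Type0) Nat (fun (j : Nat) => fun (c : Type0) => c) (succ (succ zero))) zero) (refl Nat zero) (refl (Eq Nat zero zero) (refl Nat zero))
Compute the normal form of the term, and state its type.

normal form:
  refl Nat zero
the term's type:
  Eq Nat zero zero


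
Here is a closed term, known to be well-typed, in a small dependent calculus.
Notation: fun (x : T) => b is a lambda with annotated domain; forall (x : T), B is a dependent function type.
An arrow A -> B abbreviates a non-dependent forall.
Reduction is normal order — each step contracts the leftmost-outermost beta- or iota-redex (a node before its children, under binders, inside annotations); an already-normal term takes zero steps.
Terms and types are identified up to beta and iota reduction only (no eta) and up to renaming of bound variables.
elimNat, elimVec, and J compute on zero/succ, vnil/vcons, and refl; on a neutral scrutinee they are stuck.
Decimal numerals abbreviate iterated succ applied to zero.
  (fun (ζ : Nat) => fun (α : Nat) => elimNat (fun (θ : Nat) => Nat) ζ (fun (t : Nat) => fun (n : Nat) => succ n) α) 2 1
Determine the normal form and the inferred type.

resulting normal form:
  3
type:
  Nat
observation: normalization takes exactly 6 steps under the normal-order strategy.


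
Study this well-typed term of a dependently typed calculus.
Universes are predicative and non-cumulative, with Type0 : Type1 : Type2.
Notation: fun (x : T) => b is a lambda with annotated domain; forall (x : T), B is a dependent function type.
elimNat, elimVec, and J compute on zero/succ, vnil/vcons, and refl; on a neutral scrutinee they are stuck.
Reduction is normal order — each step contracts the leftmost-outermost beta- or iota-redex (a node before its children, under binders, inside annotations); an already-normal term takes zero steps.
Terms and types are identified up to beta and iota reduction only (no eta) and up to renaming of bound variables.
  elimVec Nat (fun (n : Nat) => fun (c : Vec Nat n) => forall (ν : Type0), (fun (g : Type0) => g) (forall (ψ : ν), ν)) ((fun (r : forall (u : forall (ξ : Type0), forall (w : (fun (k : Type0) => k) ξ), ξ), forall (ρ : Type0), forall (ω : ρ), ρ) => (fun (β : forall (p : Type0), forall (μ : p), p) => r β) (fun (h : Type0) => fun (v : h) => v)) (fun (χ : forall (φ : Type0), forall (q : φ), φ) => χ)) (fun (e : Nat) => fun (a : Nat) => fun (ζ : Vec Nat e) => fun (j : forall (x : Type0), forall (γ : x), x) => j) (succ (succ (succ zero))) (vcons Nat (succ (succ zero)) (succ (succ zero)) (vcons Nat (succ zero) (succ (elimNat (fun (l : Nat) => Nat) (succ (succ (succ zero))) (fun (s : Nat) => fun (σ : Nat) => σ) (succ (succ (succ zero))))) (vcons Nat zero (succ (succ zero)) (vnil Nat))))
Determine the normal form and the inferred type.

reduced normal form:
  fun (n : Type0) => fun (c : n) => c
inferred type:
  forall (n : Type0), forall (c : n), n


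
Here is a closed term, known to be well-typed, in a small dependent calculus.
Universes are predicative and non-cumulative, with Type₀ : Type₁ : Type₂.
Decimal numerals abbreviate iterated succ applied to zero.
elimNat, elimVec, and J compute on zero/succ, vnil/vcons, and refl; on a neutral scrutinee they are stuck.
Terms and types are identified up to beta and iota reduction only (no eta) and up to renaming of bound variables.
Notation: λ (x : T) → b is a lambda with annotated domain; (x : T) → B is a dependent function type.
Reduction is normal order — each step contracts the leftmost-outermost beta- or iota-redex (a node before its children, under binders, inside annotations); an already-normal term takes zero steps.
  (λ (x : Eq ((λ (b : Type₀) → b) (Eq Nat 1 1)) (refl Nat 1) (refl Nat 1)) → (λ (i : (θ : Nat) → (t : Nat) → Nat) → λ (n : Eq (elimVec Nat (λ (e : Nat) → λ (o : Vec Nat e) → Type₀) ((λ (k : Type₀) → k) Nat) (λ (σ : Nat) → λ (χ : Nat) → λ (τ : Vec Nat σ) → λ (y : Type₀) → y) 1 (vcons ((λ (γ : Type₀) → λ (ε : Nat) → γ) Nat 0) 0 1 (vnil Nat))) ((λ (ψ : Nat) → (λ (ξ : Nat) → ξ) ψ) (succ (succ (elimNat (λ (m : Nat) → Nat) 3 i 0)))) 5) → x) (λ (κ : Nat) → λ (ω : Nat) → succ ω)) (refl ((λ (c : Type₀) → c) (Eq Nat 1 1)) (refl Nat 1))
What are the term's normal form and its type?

normal form:
  λ (x : Eq Nat 5 5) → refl (Eq Nat 1 1) (refl Nat 1)
type:
  (x : Eq Nat 5 5) → Eq (Eq Nat 1 1) (refl Nat 1) (refl Nat 1)
observation: the leftmost-outermost redex is a beta-redex, and normalization takes 13 steps.
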